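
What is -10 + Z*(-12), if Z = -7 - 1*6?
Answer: 146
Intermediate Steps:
Z = -13 (Z = -7 - 6 = -13)
-10 + Z*(-12) = -10 - 13*(-12) = -10 + 156 = 146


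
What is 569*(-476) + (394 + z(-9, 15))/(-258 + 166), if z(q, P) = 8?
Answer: -12459025/46 ≈ -2.7085e+5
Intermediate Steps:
569*(-476) + (394 + z(-9, 15))/(-258 + 166) = 569*(-476) + (394 + 8)/(-258 + 166) = -270844 + 402/(-92) = -270844 + 402*(-1/92) = -270844 - 201/46 = -12459025/46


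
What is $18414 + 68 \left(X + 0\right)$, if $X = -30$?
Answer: $16374$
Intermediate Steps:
$18414 + 68 \left(X + 0\right) = 18414 + 68 \left(-30 + 0\right) = 18414 + 68 \left(-30\right) = 18414 - 2040 = 16374$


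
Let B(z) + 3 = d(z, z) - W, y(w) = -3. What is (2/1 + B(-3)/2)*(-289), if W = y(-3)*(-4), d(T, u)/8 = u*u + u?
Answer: -10693/2 ≈ -5346.5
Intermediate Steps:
d(T, u) = 8*u + 8*u² (d(T, u) = 8*(u*u + u) = 8*(u² + u) = 8*(u + u²) = 8*u + 8*u²)
W = 12 (W = -3*(-4) = 12)
B(z) = -15 + 8*z*(1 + z) (B(z) = -3 + (8*z*(1 + z) - 1*12) = -3 + (8*z*(1 + z) - 12) = -3 + (-12 + 8*z*(1 + z)) = -15 + 8*z*(1 + z))
(2/1 + B(-3)/2)*(-289) = (2/1 + (-15 + 8*(-3)*(1 - 3))/2)*(-289) = (2*1 + (-15 + 8*(-3)*(-2))*(½))*(-289) = (2 + (-15 + 48)*(½))*(-289) = (2 + 33*(½))*(-289) = (2 + 33/2)*(-289) = (37/2)*(-289) = -10693/2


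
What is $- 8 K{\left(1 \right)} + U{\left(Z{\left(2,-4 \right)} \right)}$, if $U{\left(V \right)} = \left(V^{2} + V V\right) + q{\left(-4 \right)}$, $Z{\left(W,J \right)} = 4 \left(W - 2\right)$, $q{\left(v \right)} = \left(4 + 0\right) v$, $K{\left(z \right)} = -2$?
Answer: $0$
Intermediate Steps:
$q{\left(v \right)} = 4 v$
$Z{\left(W,J \right)} = -8 + 4 W$ ($Z{\left(W,J \right)} = 4 \left(-2 + W\right) = -8 + 4 W$)
$U{\left(V \right)} = -16 + 2 V^{2}$ ($U{\left(V \right)} = \left(V^{2} + V V\right) + 4 \left(-4\right) = \left(V^{2} + V^{2}\right) - 16 = 2 V^{2} - 16 = -16 + 2 V^{2}$)
$- 8 K{\left(1 \right)} + U{\left(Z{\left(2,-4 \right)} \right)} = \left(-8\right) \left(-2\right) - \left(16 - 2 \left(-8 + 4 \cdot 2\right)^{2}\right) = 16 - \left(16 - 2 \left(-8 + 8\right)^{2}\right) = 16 - \left(16 - 2 \cdot 0^{2}\right) = 16 + \left(-16 + 2 \cdot 0\right) = 16 + \left(-16 + 0\right) = 16 - 16 = 0$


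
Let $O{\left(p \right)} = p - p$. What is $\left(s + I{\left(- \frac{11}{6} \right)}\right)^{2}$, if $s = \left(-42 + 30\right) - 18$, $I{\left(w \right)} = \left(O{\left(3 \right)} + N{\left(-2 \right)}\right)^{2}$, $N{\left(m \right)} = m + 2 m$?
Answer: $36$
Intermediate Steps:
$O{\left(p \right)} = 0$
$N{\left(m \right)} = 3 m$
$I{\left(w \right)} = 36$ ($I{\left(w \right)} = \left(0 + 3 \left(-2\right)\right)^{2} = \left(0 - 6\right)^{2} = \left(-6\right)^{2} = 36$)
$s = -30$ ($s = -12 - 18 = -30$)
$\left(s + I{\left(- \frac{11}{6} \right)}\right)^{2} = \left(-30 + 36\right)^{2} = 6^{2} = 36$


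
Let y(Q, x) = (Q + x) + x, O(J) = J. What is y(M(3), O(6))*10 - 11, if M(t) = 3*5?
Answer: 259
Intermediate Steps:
M(t) = 15
y(Q, x) = Q + 2*x
y(M(3), O(6))*10 - 11 = (15 + 2*6)*10 - 11 = (15 + 12)*10 - 11 = 27*10 - 11 = 270 - 11 = 259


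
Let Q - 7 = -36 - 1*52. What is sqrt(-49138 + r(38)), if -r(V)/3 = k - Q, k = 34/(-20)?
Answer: I*sqrt(4937590)/10 ≈ 222.21*I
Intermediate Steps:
k = -17/10 (k = 34*(-1/20) = -17/10 ≈ -1.7000)
Q = -81 (Q = 7 + (-36 - 1*52) = 7 + (-36 - 52) = 7 - 88 = -81)
r(V) = -2379/10 (r(V) = -3*(-17/10 - 1*(-81)) = -3*(-17/10 + 81) = -3*793/10 = -2379/10)
sqrt(-49138 + r(38)) = sqrt(-49138 - 2379/10) = sqrt(-493759/10) = I*sqrt(4937590)/10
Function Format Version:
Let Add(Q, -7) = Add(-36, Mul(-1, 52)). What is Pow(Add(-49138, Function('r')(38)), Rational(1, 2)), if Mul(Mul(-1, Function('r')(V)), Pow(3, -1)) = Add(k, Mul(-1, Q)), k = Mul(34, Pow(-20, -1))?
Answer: Mul(Rational(1, 10), I, Pow(4937590, Rational(1, 2))) ≈ Mul(222.21, I)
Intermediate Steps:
k = Rational(-17, 10) (k = Mul(34, Rational(-1, 20)) = Rational(-17, 10) ≈ -1.7000)
Q = -81 (Q = Add(7, Add(-36, Mul(-1, 52))) = Add(7, Add(-36, -52)) = Add(7, -88) = -81)
Function('r')(V) = Rational(-2379, 10) (Function('r')(V) = Mul(-3, Add(Rational(-17, 10), Mul(-1, -81))) = Mul(-3, Add(Rational(-17, 10), 81)) = Mul(-3, Rational(793, 10)) = Rational(-2379, 10))
Pow(Add(-49138, Function('r')(38)), Rational(1, 2)) = Pow(Add(-49138, Rational(-2379, 10)), Rational(1, 2)) = Pow(Rational(-493759, 10), Rational(1, 2)) = Mul(Rational(1, 10), I, Pow(4937590, Rational(1, 2)))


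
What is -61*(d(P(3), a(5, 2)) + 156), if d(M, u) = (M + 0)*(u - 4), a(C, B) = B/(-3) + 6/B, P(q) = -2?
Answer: -29158/3 ≈ -9719.3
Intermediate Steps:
a(C, B) = 6/B - B/3 (a(C, B) = B*(-⅓) + 6/B = -B/3 + 6/B = 6/B - B/3)
d(M, u) = M*(-4 + u)
-61*(d(P(3), a(5, 2)) + 156) = -61*(-2*(-4 + (6/2 - ⅓*2)) + 156) = -61*(-2*(-4 + (6*(½) - ⅔)) + 156) = -61*(-2*(-4 + (3 - ⅔)) + 156) = -61*(-2*(-4 + 7/3) + 156) = -61*(-2*(-5/3) + 156) = -61*(10/3 + 156) = -61*478/3 = -29158/3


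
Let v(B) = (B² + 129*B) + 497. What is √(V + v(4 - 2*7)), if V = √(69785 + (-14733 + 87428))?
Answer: √(-693 + 4*√8905) ≈ 17.763*I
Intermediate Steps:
v(B) = 497 + B² + 129*B
V = 4*√8905 (V = √(69785 + 72695) = √142480 = 4*√8905 ≈ 377.47)
√(V + v(4 - 2*7)) = √(4*√8905 + (497 + (4 - 2*7)² + 129*(4 - 2*7))) = √(4*√8905 + (497 + (4 - 14)² + 129*(4 - 14))) = √(4*√8905 + (497 + (-10)² + 129*(-10))) = √(4*√8905 + (497 + 100 - 1290)) = √(4*√8905 - 693) = √(-693 + 4*√8905)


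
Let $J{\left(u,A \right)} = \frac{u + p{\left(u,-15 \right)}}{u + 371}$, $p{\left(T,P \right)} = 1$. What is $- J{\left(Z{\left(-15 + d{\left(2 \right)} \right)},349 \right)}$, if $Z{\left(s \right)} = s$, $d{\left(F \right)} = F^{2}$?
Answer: $\frac{1}{36} \approx 0.027778$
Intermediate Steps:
$J{\left(u,A \right)} = \frac{1 + u}{371 + u}$ ($J{\left(u,A \right)} = \frac{u + 1}{u + 371} = \frac{1 + u}{371 + u}$)
$- J{\left(Z{\left(-15 + d{\left(2 \right)} \right)},349 \right)} = - \frac{1 - \left(15 - 2^{2}\right)}{371 - \left(15 - 2^{2}\right)} = - \frac{1 + \left(-15 + 4\right)}{371 + \left(-15 + 4\right)} = - \frac{1 - 11}{371 - 11} = - \frac{-10}{360} = \left(-1\right) \left(- \frac{1}{36}\right) = \frac{1}{36}$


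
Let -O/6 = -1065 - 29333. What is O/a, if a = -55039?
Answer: -182388/55039 ≈ -3.3138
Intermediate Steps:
O = 182388 (O = -6*(-1065 - 29333) = -6*(-30398) = 182388)
O/a = 182388/(-55039) = 182388*(-1/55039) = -182388/55039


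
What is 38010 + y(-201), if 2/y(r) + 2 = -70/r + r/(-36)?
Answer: 120151218/3161 ≈ 38011.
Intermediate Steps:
y(r) = 2/(-2 - 70/r - r/36) (y(r) = 2/(-2 + (-70/r + r/(-36))) = 2/(-2 + (-70/r + r*(-1/36))) = 2/(-2 + (-70/r - r/36)) = 2/(-2 - 70/r - r/36))
38010 + y(-201) = 38010 - 72*(-201)/(2520 + (-201)² + 72*(-201)) = 38010 - 72*(-201)/(2520 + 40401 - 14472) = 38010 - 72*(-201)/28449 = 38010 - 72*(-201)*1/28449 = 38010 + 1608/3161 = 120151218/3161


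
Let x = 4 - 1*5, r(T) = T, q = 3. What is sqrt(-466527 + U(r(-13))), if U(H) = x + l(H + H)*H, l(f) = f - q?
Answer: I*sqrt(466151) ≈ 682.75*I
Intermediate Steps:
x = -1 (x = 4 - 5 = -1)
l(f) = -3 + f (l(f) = f - 1*3 = f - 3 = -3 + f)
U(H) = -1 + H*(-3 + 2*H) (U(H) = -1 + (-3 + (H + H))*H = -1 + (-3 + 2*H)*H = -1 + H*(-3 + 2*H))
sqrt(-466527 + U(r(-13))) = sqrt(-466527 + (-1 - 13*(-3 + 2*(-13)))) = sqrt(-466527 + (-1 - 13*(-3 - 26))) = sqrt(-466527 + (-1 - 13*(-29))) = sqrt(-466527 + (-1 + 377)) = sqrt(-466527 + 376) = sqrt(-466151) = I*sqrt(466151)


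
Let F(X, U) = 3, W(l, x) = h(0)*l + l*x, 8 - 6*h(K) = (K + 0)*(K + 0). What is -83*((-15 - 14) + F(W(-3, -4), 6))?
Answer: 2158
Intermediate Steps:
h(K) = 4/3 - K²/6 (h(K) = 4/3 - (K + 0)*(K + 0)/6 = 4/3 - K*K/6 = 4/3 - K²/6)
W(l, x) = 4*l/3 + l*x (W(l, x) = (4/3 - ⅙*0²)*l + l*x = (4/3 - ⅙*0)*l + l*x = (4/3 + 0)*l + l*x = 4*l/3 + l*x)
-83*((-15 - 14) + F(W(-3, -4), 6)) = -83*((-15 - 14) + 3) = -83*(-29 + 3) = -83*(-26) = 2158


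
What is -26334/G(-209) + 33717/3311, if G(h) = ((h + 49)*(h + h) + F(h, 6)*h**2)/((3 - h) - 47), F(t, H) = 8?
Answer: -278571/1099252 ≈ -0.25342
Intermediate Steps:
G(h) = (8*h**2 + 2*h*(49 + h))/(-44 - h) (G(h) = ((h + 49)*(h + h) + 8*h**2)/((3 - h) - 47) = ((49 + h)*(2*h) + 8*h**2)/(-44 - h) = (2*h*(49 + h) + 8*h**2)/(-44 - h) = (8*h**2 + 2*h*(49 + h))/(-44 - h))
-26334/G(-209) + 33717/3311 = -26334*(44 - 209)/(418*(49 + 5*(-209))) + 33717/3311 = -26334*(-15/(38*(49 - 1045))) + 33717*(1/3311) = -26334/((-2*(-209)*(-1/165)*(-996))) + 33717/3311 = -26334/12616/5 + 33717/3311 = -26334*5/12616 + 33717/3311 = -3465/332 + 33717/3311 = -278571/1099252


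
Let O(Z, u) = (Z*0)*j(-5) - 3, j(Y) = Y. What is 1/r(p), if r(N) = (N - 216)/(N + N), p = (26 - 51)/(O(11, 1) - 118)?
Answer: -50/26111 ≈ -0.0019149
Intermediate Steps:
O(Z, u) = -3 (O(Z, u) = (Z*0)*(-5) - 3 = 0*(-5) - 3 = 0 - 3 = -3)
p = 25/121 (p = (26 - 51)/(-3 - 118) = -25/(-121) = -25*(-1/121) = 25/121 ≈ 0.20661)
r(N) = (-216 + N)/(2*N) (r(N) = (-216 + N)/((2*N)) = (-216 + N)*(1/(2*N)) = (-216 + N)/(2*N))
1/r(p) = 1/((-216 + 25/121)/(2*(25/121))) = 1/((½)*(121/25)*(-26111/121)) = 1/(-26111/50) = -50/26111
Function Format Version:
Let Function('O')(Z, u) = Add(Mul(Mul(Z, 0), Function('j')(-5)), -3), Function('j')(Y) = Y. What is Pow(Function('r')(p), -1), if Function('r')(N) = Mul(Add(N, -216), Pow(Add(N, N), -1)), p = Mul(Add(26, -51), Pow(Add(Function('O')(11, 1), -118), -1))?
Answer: Rational(-50, 26111) ≈ -0.0019149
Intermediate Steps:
Function('O')(Z, u) = -3 (Function('O')(Z, u) = Add(Mul(Mul(Z, 0), -5), -3) = Add(Mul(0, -5), -3) = Add(0, -3) = -3)
p = Rational(25, 121) (p = Mul(Add(26, -51), Pow(Add(-3, -118), -1)) = Mul(-25, Pow(-121, -1)) = Mul(-25, Rational(-1, 121)) = Rational(25, 121) ≈ 0.20661)
Function('r')(N) = Mul(Rational(1, 2), Pow(N, -1), Add(-216, N)) (Function('r')(N) = Mul(Add(-216, N), Pow(Mul(2, N), -1)) = Mul(Add(-216, N), Mul(Rational(1, 2), Pow(N, -1))) = Mul(Rational(1, 2), Pow(N, -1), Add(-216, N)))
Pow(Function('r')(p), -1) = Pow(Mul(Rational(1, 2), Pow(Rational(25, 121), -1), Add(-216, Rational(25, 121))), -1) = Pow(Mul(Rational(1, 2), Rational(121, 25), Rational(-26111, 121)), -1) = Pow(Rational(-26111, 50), -1) = Rational(-50, 26111)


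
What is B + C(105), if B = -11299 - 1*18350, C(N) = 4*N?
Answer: -29229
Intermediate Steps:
B = -29649 (B = -11299 - 18350 = -29649)
B + C(105) = -29649 + 4*105 = -29649 + 420 = -29229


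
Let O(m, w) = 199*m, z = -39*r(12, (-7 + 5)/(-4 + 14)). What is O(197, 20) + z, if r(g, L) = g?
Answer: 38735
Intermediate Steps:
z = -468 (z = -39*12 = -468)
O(197, 20) + z = 199*197 - 468 = 39203 - 468 = 38735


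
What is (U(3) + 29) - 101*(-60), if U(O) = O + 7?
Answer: 6099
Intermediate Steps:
U(O) = 7 + O
(U(3) + 29) - 101*(-60) = ((7 + 3) + 29) - 101*(-60) = (10 + 29) + 6060 = 39 + 6060 = 6099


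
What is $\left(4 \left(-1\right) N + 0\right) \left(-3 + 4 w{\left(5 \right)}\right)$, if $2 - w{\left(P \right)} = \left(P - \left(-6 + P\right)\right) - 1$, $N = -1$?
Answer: $-60$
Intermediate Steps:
$w{\left(P \right)} = -3$ ($w{\left(P \right)} = 2 - \left(\left(P - \left(-6 + P\right)\right) - 1\right) = 2 - \left(6 - 1\right) = 2 - 5 = -3$)
$\left(4 \left(-1\right) N + 0\right) \left(-3 + 4 w{\left(5 \right)}\right) = \left(4 \left(-1\right) \left(-1\right) + 0\right) \left(-3 + 4 \left(-3\right)\right) = \left(\left(-4\right) \left(-1\right) + 0\right) \left(-3 - 12\right) = \left(4 + 0\right) \left(-15\right) = 4 \left(-15\right) = -60$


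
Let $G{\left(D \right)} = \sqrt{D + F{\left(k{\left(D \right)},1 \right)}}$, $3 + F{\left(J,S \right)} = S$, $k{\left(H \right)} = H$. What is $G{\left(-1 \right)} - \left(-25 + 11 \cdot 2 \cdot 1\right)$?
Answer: $3 + i \sqrt{3} \approx 3.0 + 1.732 i$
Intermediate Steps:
$F{\left(J,S \right)} = -3 + S$
$G{\left(D \right)} = \sqrt{-2 + D}$ ($G{\left(D \right)} = \sqrt{D + \left(-3 + 1\right)} = \sqrt{D - 2} = \sqrt{-2 + D}$)
$G{\left(-1 \right)} - \left(-25 + 11 \cdot 2 \cdot 1\right) = \sqrt{-2 - 1} - \left(-25 + 11 \cdot 2 \cdot 1\right) = \sqrt{-3} - \left(-25 + 22 \cdot 1\right) = i \sqrt{3} - \left(-25 + 22\right) = i \sqrt{3} - -3 = i \sqrt{3} + 3 = 3 + i \sqrt{3}$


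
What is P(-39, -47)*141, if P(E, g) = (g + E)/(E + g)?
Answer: 141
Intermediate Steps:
P(E, g) = 1 (P(E, g) = (E + g)/(E + g) = 1)
P(-39, -47)*141 = 1*141 = 141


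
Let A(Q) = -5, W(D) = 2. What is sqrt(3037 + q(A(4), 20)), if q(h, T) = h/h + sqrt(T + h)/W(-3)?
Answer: sqrt(12152 + 2*sqrt(15))/2 ≈ 55.136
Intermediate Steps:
q(h, T) = 1 + sqrt(T + h)/2 (q(h, T) = h/h + sqrt(T + h)/2 = 1 + sqrt(T + h)*(1/2) = 1 + sqrt(T + h)/2)
sqrt(3037 + q(A(4), 20)) = sqrt(3037 + (1 + sqrt(20 - 5)/2)) = sqrt(3037 + (1 + sqrt(15)/2)) = sqrt(3038 + sqrt(15)/2)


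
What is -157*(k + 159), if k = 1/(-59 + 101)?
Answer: -1048603/42 ≈ -24967.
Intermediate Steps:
k = 1/42 ≈ 0.023810
-157*(k + 159) = -157*(1/42 + 159) = -157*6679/42 = -1048603/42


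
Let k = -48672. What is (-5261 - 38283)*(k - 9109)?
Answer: 2516015864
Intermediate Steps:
(-5261 - 38283)*(k - 9109) = (-5261 - 38283)*(-48672 - 9109) = -43544*(-57781) = 2516015864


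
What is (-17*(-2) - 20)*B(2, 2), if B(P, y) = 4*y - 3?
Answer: 70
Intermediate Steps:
B(P, y) = -3 + 4*y
(-17*(-2) - 20)*B(2, 2) = (-17*(-2) - 20)*(-3 + 4*2) = (34 - 20)*(-3 + 8) = 14*5 = 70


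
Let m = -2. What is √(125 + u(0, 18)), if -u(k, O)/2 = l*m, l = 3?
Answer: √137 ≈ 11.705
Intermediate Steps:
u(k, O) = 12 (u(k, O) = -6*(-2) = -2*(-6) = 12)
√(125 + u(0, 18)) = √(125 + 12) = √137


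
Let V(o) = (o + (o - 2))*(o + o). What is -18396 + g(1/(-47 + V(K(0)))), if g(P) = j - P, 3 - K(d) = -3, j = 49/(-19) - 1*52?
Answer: -25590972/1387 ≈ -18451.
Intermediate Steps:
j = -1037/19 (j = 49*(-1/19) - 52 = -49/19 - 52 = -1037/19 ≈ -54.579)
K(d) = 6 (K(d) = 3 - 1*(-3) = 3 + 3 = 6)
V(o) = 2*o*(-2 + 2*o) (V(o) = (o + (-2 + o))*(2*o) = (-2 + 2*o)*(2*o) = 2*o*(-2 + 2*o))
g(P) = -1037/19 - P
-18396 + g(1/(-47 + V(K(0)))) = -18396 + (-1037/19 - 1/(-47 + 4*6*(-1 + 6))) = -18396 + (-1037/19 - 1/(-47 + 4*6*5)) = -18396 + (-1037/19 - 1/(-47 + 120)) = -18396 + (-1037/19 - 1/73) = -18396 - 75720/1387 = -25590972/1387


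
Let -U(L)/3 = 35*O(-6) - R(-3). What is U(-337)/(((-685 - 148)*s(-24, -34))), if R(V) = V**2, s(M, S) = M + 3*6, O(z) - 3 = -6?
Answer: 57/833 ≈ 0.068427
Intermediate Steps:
O(z) = -3 (O(z) = 3 - 6 = -3)
s(M, S) = 18 + M (s(M, S) = M + 18 = 18 + M)
U(L) = 342 (U(L) = -3*(35*(-3) - 1*(-3)**2) = -3*(-105 - 1*9) = -3*(-105 - 9) = -3*(-114) = 342)
U(-337)/(((-685 - 148)*s(-24, -34))) = 342/(((-685 - 148)*(18 - 24))) = 342/((-833*(-6))) = 342/4998 = 342*(1/4998) = 57/833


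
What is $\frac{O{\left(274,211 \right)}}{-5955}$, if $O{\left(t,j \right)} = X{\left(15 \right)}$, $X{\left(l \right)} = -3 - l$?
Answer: $\frac{6}{1985} \approx 0.0030227$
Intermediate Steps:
$O{\left(t,j \right)} = -18$ ($O{\left(t,j \right)} = -3 - 15 = -18$)
$\frac{O{\left(274,211 \right)}}{-5955} = - \frac{18}{-5955} = \left(-18\right) \left(- \frac{1}{5955}\right) = \frac{6}{1985}$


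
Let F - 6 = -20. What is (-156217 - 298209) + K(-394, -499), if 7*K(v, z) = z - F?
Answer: -3181467/7 ≈ -4.5450e+5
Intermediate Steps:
F = -14 (F = 6 - 20 = -14)
K(v, z) = 2 + z/7 (K(v, z) = (z - 1*(-14))/7 = (z + 14)/7 = (14 + z)/7 = 2 + z/7)
(-156217 - 298209) + K(-394, -499) = (-156217 - 298209) + (2 + (1/7)*(-499)) = -454426 + (2 - 499/7) = -454426 - 485/7 = -3181467/7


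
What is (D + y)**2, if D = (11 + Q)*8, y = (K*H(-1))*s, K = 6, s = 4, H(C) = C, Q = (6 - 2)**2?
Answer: 36864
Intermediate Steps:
Q = 16 (Q = 4**2 = 16)
y = -24 (y = (6*(-1))*4 = -6*4 = -24)
D = 216 (D = (11 + 16)*8 = 27*8 = 216)
(D + y)**2 = (216 - 24)**2 = 192**2 = 36864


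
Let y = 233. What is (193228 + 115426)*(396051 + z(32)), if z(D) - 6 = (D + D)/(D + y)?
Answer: 32394832732526/265 ≈ 1.2224e+11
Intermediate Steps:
z(D) = 6 + 2*D/(233 + D) (z(D) = 6 + (D + D)/(D + 233) = 6 + (2*D)/(233 + D) = 6 + 2*D/(233 + D))
(193228 + 115426)*(396051 + z(32)) = (193228 + 115426)*(396051 + 2*(699 + 4*32)/(233 + 32)) = 308654*(396051 + 2*(699 + 128)/265) = 308654*(396051 + 2*(1/265)*827) = 308654*(396051 + 1654/265) = 308654*(104955169/265) = 32394832732526/265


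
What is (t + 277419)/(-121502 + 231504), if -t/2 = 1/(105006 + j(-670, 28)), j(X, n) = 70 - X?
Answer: 7333987393/2908067873 ≈ 2.5219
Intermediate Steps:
t = -1/52873 (t = -2/(105006 + (70 - 1*(-670))) = -2/(105006 + (70 + 670)) = -2/(105006 + 740) = -2/105746 = -2*1/105746 = -1/52873 ≈ -1.8913e-5)
(t + 277419)/(-121502 + 231504) = (-1/52873 + 277419)/(-121502 + 231504) = (14667974786/52873)/110002 = (14667974786/52873)*(1/110002) = 7333987393/2908067873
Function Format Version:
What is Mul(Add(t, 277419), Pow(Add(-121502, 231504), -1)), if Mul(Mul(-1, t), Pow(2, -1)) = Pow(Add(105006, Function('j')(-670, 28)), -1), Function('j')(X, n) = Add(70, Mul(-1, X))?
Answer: Rational(7333987393, 2908067873) ≈ 2.5219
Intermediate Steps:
t = Rational(-1, 52873) (t = Mul(-2, Pow(Add(105006, Add(70, Mul(-1, -670))), -1)) = Mul(-2, Pow(Add(105006, Add(70, 670)), -1)) = Mul(-2, Pow(Add(105006, 740), -1)) = Mul(-2, Pow(105746, -1)) = Mul(-2, Rational(1, 105746)) = Rational(-1, 52873) ≈ -1.8913e-5)
Mul(Add(t, 277419), Pow(Add(-121502, 231504), -1)) = Mul(Add(Rational(-1, 52873), 277419), Pow(Add(-121502, 231504), -1)) = Mul(Rational(14667974786, 52873), Pow(110002, -1)) = Mul(Rational(14667974786, 52873), Rational(1, 110002)) = Rational(7333987393, 2908067873)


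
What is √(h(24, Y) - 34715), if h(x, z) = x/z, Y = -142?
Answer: I*√174999167/71 ≈ 186.32*I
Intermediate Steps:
√(h(24, Y) - 34715) = √(24/(-142) - 34715) = √(24*(-1/142) - 34715) = √(-12/71 - 34715) = √(-2464777/71) = I*√174999167/71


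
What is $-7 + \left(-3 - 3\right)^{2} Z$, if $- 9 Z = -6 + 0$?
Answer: $17$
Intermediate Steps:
$Z = \frac{2}{3}$ ($Z = - \frac{-6 + 0}{9} = \left(- \frac{1}{9}\right) \left(-6\right) = \frac{2}{3} \approx 0.66667$)
$-7 + \left(-3 - 3\right)^{2} Z = -7 + \left(-3 - 3\right)^{2} \cdot \frac{2}{3} = -7 + \left(-6\right)^{2} \cdot \frac{2}{3} = -7 + 36 \cdot \frac{2}{3} = -7 + 24 = 17$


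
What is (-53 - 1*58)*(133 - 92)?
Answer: -4551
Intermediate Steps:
(-53 - 1*58)*(133 - 92) = (-53 - 58)*41 = -111*41 = -4551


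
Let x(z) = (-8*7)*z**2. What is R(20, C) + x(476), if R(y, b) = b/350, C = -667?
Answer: -4440890267/350 ≈ -1.2688e+7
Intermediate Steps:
x(z) = -56*z**2
R(y, b) = b/350 (R(y, b) = b*(1/350) = b/350)
R(20, C) + x(476) = (1/350)*(-667) - 56*476**2 = -667/350 - 56*226576 = -667/350 - 12688256 = -4440890267/350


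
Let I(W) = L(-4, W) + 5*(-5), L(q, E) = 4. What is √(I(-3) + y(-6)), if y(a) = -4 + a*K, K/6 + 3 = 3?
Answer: 5*I ≈ 5.0*I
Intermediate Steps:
K = 0 (K = -18 + 6*3 = -18 + 18 = 0)
y(a) = -4 (y(a) = -4 + a*0 = -4 + 0 = -4)
I(W) = -21 (I(W) = 4 + 5*(-5) = 4 - 25 = -21)
√(I(-3) + y(-6)) = √(-21 - 4) = √(-25) = 5*I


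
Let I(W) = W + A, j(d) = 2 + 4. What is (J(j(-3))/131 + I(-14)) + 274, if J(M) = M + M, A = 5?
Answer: 34727/131 ≈ 265.09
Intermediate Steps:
j(d) = 6
J(M) = 2*M
I(W) = 5 + W (I(W) = W + 5 = 5 + W)
(J(j(-3))/131 + I(-14)) + 274 = ((2*6)/131 + (5 - 14)) + 274 = (12*(1/131) - 9) + 274 = (12/131 - 9) + 274 = -1167/131 + 274 = 34727/131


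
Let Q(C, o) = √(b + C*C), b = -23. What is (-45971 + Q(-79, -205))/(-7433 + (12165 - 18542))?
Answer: 45971/13810 - √6218/13810 ≈ 3.3231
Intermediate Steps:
Q(C, o) = √(-23 + C²) (Q(C, o) = √(-23 + C*C) = √(-23 + C²))
(-45971 + Q(-79, -205))/(-7433 + (12165 - 18542)) = (-45971 + √(-23 + (-79)²))/(-7433 + (12165 - 18542)) = (-45971 + √(-23 + 6241))/(-7433 - 6377) = (-45971 + √6218)/(-13810) = (-45971 + √6218)*(-1/13810) = 45971/13810 - √6218/13810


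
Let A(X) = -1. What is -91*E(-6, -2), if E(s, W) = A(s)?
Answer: 91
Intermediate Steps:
E(s, W) = -1
-91*E(-6, -2) = -91*(-1) = 91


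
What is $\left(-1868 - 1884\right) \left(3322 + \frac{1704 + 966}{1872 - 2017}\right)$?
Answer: $- \frac{359456608}{29} \approx -1.2395 \cdot 10^{7}$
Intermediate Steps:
$\left(-1868 - 1884\right) \left(3322 + \frac{1704 + 966}{1872 - 2017}\right) = - 3752 \left(3322 + \frac{2670}{-145}\right) = - 3752 \left(3322 + 2670 \left(- \frac{1}{145}\right)\right) = - 3752 \left(3322 - \frac{534}{29}\right) = \left(-3752\right) \frac{95804}{29} = - \frac{359456608}{29}$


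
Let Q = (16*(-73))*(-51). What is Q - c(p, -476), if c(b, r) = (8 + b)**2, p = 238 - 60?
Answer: 24972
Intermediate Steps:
Q = 59568 (Q = -1168*(-51) = 59568)
p = 178
Q - c(p, -476) = 59568 - (8 + 178)**2 = 59568 - 1*186**2 = 59568 - 1*34596 = 59568 - 34596 = 24972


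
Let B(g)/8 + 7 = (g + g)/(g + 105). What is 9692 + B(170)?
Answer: 530524/55 ≈ 9645.9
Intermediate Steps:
B(g) = -56 + 16*g/(105 + g) (B(g) = -56 + 8*((g + g)/(g + 105)) = -56 + 8*((2*g)/(105 + g)) = -56 + 8*(2*g/(105 + g)) = -56 + 16*g/(105 + g))
9692 + B(170) = 9692 + 40*(-147 - 1*170)/(105 + 170) = 9692 + 40*(-147 - 170)/275 = 9692 + 40*(1/275)*(-317) = 9692 - 2536/55 = 530524/55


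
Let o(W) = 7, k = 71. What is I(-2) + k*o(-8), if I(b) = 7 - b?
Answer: 506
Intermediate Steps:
I(-2) + k*o(-8) = (7 - 1*(-2)) + 71*7 = (7 + 2) + 497 = 9 + 497 = 506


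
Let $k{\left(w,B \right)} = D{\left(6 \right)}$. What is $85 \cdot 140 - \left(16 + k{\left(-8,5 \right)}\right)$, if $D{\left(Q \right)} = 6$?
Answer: $11878$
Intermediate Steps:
$k{\left(w,B \right)} = 6$
$85 \cdot 140 - \left(16 + k{\left(-8,5 \right)}\right) = 85 \cdot 140 - 22 = 11900 - 22 = 11878$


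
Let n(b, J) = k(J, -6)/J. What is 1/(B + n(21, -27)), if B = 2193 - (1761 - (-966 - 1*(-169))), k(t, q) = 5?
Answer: -27/9860 ≈ -0.0027383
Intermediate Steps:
B = -365 (B = 2193 - (1761 - (-966 + 169)) = 2193 - (1761 - 1*(-797)) = 2193 - (1761 + 797) = 2193 - 1*2558 = 2193 - 2558 = -365)
n(b, J) = 5/J
1/(B + n(21, -27)) = 1/(-365 + 5/(-27)) = 1/(-365 + 5*(-1/27)) = 1/(-365 - 5/27) = 1/(-9860/27) = -27/9860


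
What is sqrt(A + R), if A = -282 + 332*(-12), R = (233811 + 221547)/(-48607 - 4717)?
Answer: I*sqrt(3038608710402)/26662 ≈ 65.38*I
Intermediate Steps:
R = -227679/26662 (R = 455358/(-53324) = 455358*(-1/53324) = -227679/26662 ≈ -8.5395)
A = -4266 (A = -282 - 3984 = -4266)
sqrt(A + R) = sqrt(-4266 - 227679/26662) = sqrt(-113967771/26662) = I*sqrt(3038608710402)/26662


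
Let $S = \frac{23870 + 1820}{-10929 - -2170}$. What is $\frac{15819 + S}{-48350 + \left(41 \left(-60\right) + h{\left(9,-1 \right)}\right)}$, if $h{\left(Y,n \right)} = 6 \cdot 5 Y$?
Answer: $- \frac{138532931}{442679860} \approx -0.31294$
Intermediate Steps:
$h{\left(Y,n \right)} = 30 Y$
$S = - \frac{25690}{8759}$ ($S = \frac{25690}{-10929 + 2170} = \frac{25690}{-8759} = 25690 \left(- \frac{1}{8759}\right) = - \frac{25690}{8759} \approx -2.933$)
$\frac{15819 + S}{-48350 + \left(41 \left(-60\right) + h{\left(9,-1 \right)}\right)} = \frac{15819 - \frac{25690}{8759}}{-48350 + \left(41 \left(-60\right) + 30 \cdot 9\right)} = \frac{138532931}{8759 \left(-48350 + \left(-2460 + 270\right)\right)} = \frac{138532931}{8759 \left(-48350 - 2190\right)} = \frac{138532931}{8759 \left(-50540\right)} = \frac{138532931}{8759} \left(- \frac{1}{50540}\right) = - \frac{138532931}{442679860}$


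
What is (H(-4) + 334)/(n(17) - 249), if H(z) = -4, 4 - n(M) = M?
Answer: -165/131 ≈ -1.2595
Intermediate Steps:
n(M) = 4 - M
(H(-4) + 334)/(n(17) - 249) = (-4 + 334)/((4 - 1*17) - 249) = 330/((4 - 17) - 249) = 330/(-13 - 249) = 330/(-262) = 330*(-1/262) = -165/131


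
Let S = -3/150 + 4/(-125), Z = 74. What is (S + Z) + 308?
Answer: 95487/250 ≈ 381.95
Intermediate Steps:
S = -13/250 (S = -3*1/150 + 4*(-1/125) = -1/50 - 4/125 = -13/250 ≈ -0.052000)
(S + Z) + 308 = (-13/250 + 74) + 308 = 18487/250 + 308 = 95487/250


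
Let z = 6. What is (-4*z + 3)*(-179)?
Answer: 3759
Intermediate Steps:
(-4*z + 3)*(-179) = (-4*6 + 3)*(-179) = (-24 + 3)*(-179) = -21*(-179) = 3759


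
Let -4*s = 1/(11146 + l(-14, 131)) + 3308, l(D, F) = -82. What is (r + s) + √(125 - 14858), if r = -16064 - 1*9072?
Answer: -1149018529/44256 + 3*I*√1637 ≈ -25963.0 + 121.38*I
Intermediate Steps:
s = -36599713/44256 (s = -(1/(11146 - 82) + 3308)/4 = -(1/11064 + 3308)/4 = -¼*36599713/11064 = -36599713/44256 ≈ -827.00)
r = -25136 (r = -16064 - 9072 = -25136)
(r + s) + √(125 - 14858) = (-25136 - 36599713/44256) + √(125 - 14858) = -1149018529/44256 + √(-14733) = -1149018529/44256 + 3*I*√1637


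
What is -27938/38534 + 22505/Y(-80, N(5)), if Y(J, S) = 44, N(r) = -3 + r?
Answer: 432989199/847748 ≈ 510.75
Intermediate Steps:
-27938/38534 + 22505/Y(-80, N(5)) = -27938/38534 + 22505/44 = -27938*1/38534 + 22505*(1/44) = -13969/19267 + 22505/44 = 432989199/847748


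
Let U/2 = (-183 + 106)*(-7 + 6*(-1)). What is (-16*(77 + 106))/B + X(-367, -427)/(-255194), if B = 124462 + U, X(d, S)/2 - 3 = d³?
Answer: 390678167189/1008526688 ≈ 387.38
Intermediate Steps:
X(d, S) = 6 + 2*d³
U = 2002 (U = 2*((-183 + 106)*(-7 + 6*(-1))) = 2*(-77*(-7 - 6)) = 2*(-77*(-13)) = 2*1001 = 2002)
B = 126464 (B = 124462 + 2002 = 126464)
(-16*(77 + 106))/B + X(-367, -427)/(-255194) = -16*(77 + 106)/126464 + (6 + 2*(-367)³)/(-255194) = -16*183*(1/126464) + (6 + 2*(-49430863))*(-1/255194) = -2928*1/126464 + (6 - 98861726)*(-1/255194) = -183/7904 - 98861720*(-1/255194) = -183/7904 + 49430860/127597 = 390678167189/1008526688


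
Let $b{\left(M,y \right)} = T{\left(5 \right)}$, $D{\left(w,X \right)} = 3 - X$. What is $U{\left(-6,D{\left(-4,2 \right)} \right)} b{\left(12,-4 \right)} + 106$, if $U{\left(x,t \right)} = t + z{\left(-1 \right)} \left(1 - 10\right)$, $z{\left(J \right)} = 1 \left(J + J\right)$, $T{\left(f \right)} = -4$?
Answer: $30$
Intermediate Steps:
$b{\left(M,y \right)} = -4$
$z{\left(J \right)} = 2 J$ ($z{\left(J \right)} = 1 \cdot 2 J = 2 J$)
$U{\left(x,t \right)} = 18 + t$ ($U{\left(x,t \right)} = t + 2 \left(-1\right) \left(1 - 10\right) = t - 2 \left(1 - 10\right) = t - -18 = t + 18 = 18 + t$)
$U{\left(-6,D{\left(-4,2 \right)} \right)} b{\left(12,-4 \right)} + 106 = \left(18 + \left(3 - 2\right)\right) \left(-4\right) + 106 = \left(18 + 1\right) \left(-4\right) + 106 = 19 \left(-4\right) + 106 = -76 + 106 = 30$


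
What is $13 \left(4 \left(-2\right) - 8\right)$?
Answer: $-208$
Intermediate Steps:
$13 \left(4 \left(-2\right) - 8\right) = 13 \left(-8 - 8\right) = 13 \left(-16\right) = -208$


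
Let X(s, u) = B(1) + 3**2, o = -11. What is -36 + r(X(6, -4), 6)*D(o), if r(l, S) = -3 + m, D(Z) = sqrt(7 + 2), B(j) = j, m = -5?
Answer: -60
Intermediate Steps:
D(Z) = 3 (D(Z) = sqrt(9) = 3)
X(s, u) = 10 (X(s, u) = 1 + 3**2 = 1 + 9 = 10)
r(l, S) = -8 (r(l, S) = -3 - 5 = -8)
-36 + r(X(6, -4), 6)*D(o) = -36 - 8*3 = -36 - 24 = -60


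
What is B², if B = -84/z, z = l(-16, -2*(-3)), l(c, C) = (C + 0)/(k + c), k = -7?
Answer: 103684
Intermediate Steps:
l(c, C) = C/(-7 + c) (l(c, C) = (C + 0)/(-7 + c) = C/(-7 + c))
z = -6/23 (z = (-2*(-3))/(-7 - 16) = 6/(-23) = 6*(-1/23) = -6/23 ≈ -0.26087)
B = 322 (B = -84/(-6/23) = -84*(-23/6) = 322)
B² = 322² = 103684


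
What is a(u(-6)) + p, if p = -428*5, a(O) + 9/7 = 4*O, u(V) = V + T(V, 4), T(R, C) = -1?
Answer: -15185/7 ≈ -2169.3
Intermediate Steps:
u(V) = -1 + V (u(V) = V - 1 = -1 + V)
a(O) = -9/7 + 4*O
p = -2140
a(u(-6)) + p = (-9/7 + 4*(-1 - 6)) - 2140 = (-9/7 + 4*(-7)) - 2140 = (-9/7 - 28) - 2140 = -205/7 - 2140 = -15185/7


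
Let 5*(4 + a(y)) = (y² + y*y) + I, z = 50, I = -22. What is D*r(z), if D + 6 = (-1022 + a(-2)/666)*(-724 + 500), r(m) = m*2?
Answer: 7623178760/333 ≈ 2.2892e+7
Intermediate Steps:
a(y) = -42/5 + 2*y²/5 (a(y) = -4 + ((y² + y*y) - 22)/5 = -4 + ((y² + y²) - 22)/5 = -4 + (2*y² - 22)/5 = -4 + (-22 + 2*y²)/5 = -4 + (-22/5 + 2*y²/5) = -42/5 + 2*y²/5)
r(m) = 2*m
D = 381158938/1665 (D = -6 + (-1022 + (-42/5 + (⅖)*(-2)²)/666)*(-724 + 500) = -6 + (-1022 + (-42/5 + (⅖)*4)*(1/666))*(-224) = -6 + (-1022 + (-42/5 + 8/5)*(1/666))*(-224) = -6 + (-1022 - 34/5*1/666)*(-224) = -6 + (-1022 - 17/1665)*(-224) = -6 - 1701647/1665*(-224) = -6 + 381168928/1665 = 381158938/1665 ≈ 2.2892e+5)
D*r(z) = 381158938*(2*50)/1665 = (381158938/1665)*100 = 7623178760/333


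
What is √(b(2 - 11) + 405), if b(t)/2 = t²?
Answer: 9*√7 ≈ 23.812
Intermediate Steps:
b(t) = 2*t²
√(b(2 - 11) + 405) = √(2*(2 - 11)² + 405) = √(2*(-9)² + 405) = √(2*81 + 405) = √(162 + 405) = √567 = 9*√7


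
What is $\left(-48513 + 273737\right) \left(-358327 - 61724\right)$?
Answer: $-94605566424$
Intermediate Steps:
$\left(-48513 + 273737\right) \left(-358327 - 61724\right) = 225224 \left(-420051\right) = -94605566424$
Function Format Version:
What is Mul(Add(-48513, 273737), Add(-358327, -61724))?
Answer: -94605566424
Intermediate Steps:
Mul(Add(-48513, 273737), Add(-358327, -61724)) = Mul(225224, -420051) = -94605566424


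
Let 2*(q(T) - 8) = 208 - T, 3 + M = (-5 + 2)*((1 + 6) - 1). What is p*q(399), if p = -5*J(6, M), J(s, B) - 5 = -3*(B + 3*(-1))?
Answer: 67375/2 ≈ 33688.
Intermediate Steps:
M = -21 (M = -3 + (-5 + 2)*((1 + 6) - 1) = -3 - 3*(7 - 1) = -3 - 3*6 = -3 - 18 = -21)
q(T) = 112 - T/2 (q(T) = 8 + (208 - T)/2 = 8 + (104 - T/2) = 112 - T/2)
J(s, B) = 14 - 3*B (J(s, B) = 5 - 3*(B + 3*(-1)) = 5 - 3*(B - 3) = 5 - 3*(-3 + B) = 5 + (9 - 3*B) = 14 - 3*B)
p = -385 (p = -5*(14 - 3*(-21)) = -5*(14 + 63) = -5*77 = -385)
p*q(399) = -385*(112 - 1/2*399) = -385*(112 - 399/2) = -385*(-175/2) = 67375/2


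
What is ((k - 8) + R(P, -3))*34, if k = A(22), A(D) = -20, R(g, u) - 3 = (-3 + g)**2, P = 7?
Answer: -306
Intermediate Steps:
R(g, u) = 3 + (-3 + g)**2
k = -20
((k - 8) + R(P, -3))*34 = ((-20 - 8) + (3 + (-3 + 7)**2))*34 = (-28 + (3 + 4**2))*34 = (-28 + (3 + 16))*34 = (-28 + 19)*34 = -9*34 = -306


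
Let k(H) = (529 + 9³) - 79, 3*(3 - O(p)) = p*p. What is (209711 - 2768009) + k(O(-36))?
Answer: -2557119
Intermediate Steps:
O(p) = 3 - p²/3 (O(p) = 3 - p*p/3 = 3 - p²/3)
k(H) = 1179 (k(H) = (529 + 729) - 79 = 1258 - 79 = 1179)
(209711 - 2768009) + k(O(-36)) = (209711 - 2768009) + 1179 = -2558298 + 1179 = -2557119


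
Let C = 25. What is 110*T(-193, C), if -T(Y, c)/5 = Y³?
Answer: 3953981350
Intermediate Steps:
T(Y, c) = -5*Y³
110*T(-193, C) = 110*(-5*(-193)³) = 110*(-5*(-7189057)) = 110*35945285 = 3953981350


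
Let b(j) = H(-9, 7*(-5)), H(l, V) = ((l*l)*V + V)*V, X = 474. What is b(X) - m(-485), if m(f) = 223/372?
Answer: 37367177/372 ≈ 1.0045e+5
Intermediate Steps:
m(f) = 223/372 (m(f) = 223*(1/372) = 223/372)
H(l, V) = V*(V + V*l**2) (H(l, V) = (l**2*V + V)*V = (V*l**2 + V)*V = (V + V*l**2)*V = V*(V + V*l**2))
b(j) = 100450 (b(j) = (7*(-5))**2*(1 + (-9)**2) = (-35)**2*(1 + 81) = 1225*82 = 100450)
b(X) - m(-485) = 100450 - 1*223/372 = 100450 - 223/372 = 37367177/372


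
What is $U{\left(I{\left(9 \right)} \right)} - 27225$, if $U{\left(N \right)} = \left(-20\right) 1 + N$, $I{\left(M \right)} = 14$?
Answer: $-27231$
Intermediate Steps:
$U{\left(N \right)} = -20 + N$
$U{\left(I{\left(9 \right)} \right)} - 27225 = \left(-20 + 14\right) - 27225 = -6 - 27225 = -27231$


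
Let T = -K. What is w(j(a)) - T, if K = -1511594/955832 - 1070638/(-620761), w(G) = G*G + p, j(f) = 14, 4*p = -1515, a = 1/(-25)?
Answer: -27087115871749/148335807038 ≈ -182.61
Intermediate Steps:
a = -1/25 ≈ -0.040000
p = -1515/4 (p = (1/4)*(-1515) = -1515/4 ≈ -378.75)
w(G) = -1515/4 + G**2 (w(G) = G*G - 1515/4 = G**2 - 1515/4 = -1515/4 + G**2)
K = 42505728891/296671614076 (K = -1511594*1/955832 - 1070638*(-1/620761) = -755797/477916 + 1070638/620761 = 42505728891/296671614076 ≈ 0.14328)
T = -42505728891/296671614076 (T = -1*42505728891/296671614076 = -42505728891/296671614076 ≈ -0.14328)
w(j(a)) - T = (-1515/4 + 14**2) - 1*(-42505728891/296671614076) = (-1515/4 + 196) + 42505728891/296671614076 = -731/4 + 42505728891/296671614076 = -27087115871749/148335807038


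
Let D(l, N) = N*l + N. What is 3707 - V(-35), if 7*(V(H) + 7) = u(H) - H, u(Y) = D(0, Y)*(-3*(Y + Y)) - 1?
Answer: 33314/7 ≈ 4759.1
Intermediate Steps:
D(l, N) = N + N*l
u(Y) = -1 - 6*Y² (u(Y) = (Y*(1 + 0))*(-3*(Y + Y)) - 1 = (Y*1)*(-6*Y) - 1 = Y*(-6*Y) - 1 = -6*Y² - 1 = -1 - 6*Y²)
V(H) = -50/7 - 6*H²/7 - H/7 (V(H) = -7 + ((-1 - 6*H²) - H)/7 = -7 + (-1 - H - 6*H²)/7 = -7 + (-⅐ - 6*H²/7 - H/7) = -50/7 - 6*H²/7 - H/7)
3707 - V(-35) = 3707 - (-50/7 - 6/7*(-35)² - ⅐*(-35)) = 3707 - (-50/7 - 6/7*1225 + 5) = 3707 - (-50/7 - 1050 + 5) = 3707 - 1*(-7365/7) = 3707 + 7365/7 = 33314/7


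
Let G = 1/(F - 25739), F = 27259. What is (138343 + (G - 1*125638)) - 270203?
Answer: -391396959/1520 ≈ -2.5750e+5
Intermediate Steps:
G = 1/1520 (G = 1/(27259 - 25739) = 1/1520 ≈ 0.00065789)
(138343 + (G - 1*125638)) - 270203 = (138343 + (1/1520 - 1*125638)) - 270203 = (138343 + (1/1520 - 125638)) - 270203 = (138343 - 190969759/1520) - 270203 = 19311601/1520 - 270203 = -391396959/1520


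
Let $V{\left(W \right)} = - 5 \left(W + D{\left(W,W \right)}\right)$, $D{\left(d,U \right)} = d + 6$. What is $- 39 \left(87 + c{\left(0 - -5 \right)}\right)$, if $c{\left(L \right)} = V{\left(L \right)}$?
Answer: $-273$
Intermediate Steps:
$D{\left(d,U \right)} = 6 + d$
$V{\left(W \right)} = -30 - 10 W$ ($V{\left(W \right)} = - 5 \left(W + \left(6 + W\right)\right) = - 5 \left(6 + 2 W\right) = -30 - 10 W$)
$c{\left(L \right)} = -30 - 10 L$
$- 39 \left(87 + c{\left(0 - -5 \right)}\right) = - 39 \left(87 - \left(30 + 10 \left(0 - -5\right)\right)\right) = - 39 \left(87 - \left(30 + 10 \left(0 + 5\right)\right)\right) = - 39 \left(87 - 80\right) = \left(-39\right) 7 = -273$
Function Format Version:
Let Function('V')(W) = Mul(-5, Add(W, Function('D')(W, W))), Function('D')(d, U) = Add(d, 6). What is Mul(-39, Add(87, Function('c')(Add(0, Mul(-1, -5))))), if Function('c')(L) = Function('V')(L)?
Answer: -273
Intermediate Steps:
Function('D')(d, U) = Add(6, d)
Function('V')(W) = Add(-30, Mul(-10, W)) (Function('V')(W) = Mul(-5, Add(W, Add(6, W))) = Mul(-5, Add(6, Mul(2, W))) = Add(-30, Mul(-10, W)))
Function('c')(L) = Add(-30, Mul(-10, L))
Mul(-39, Add(87, Function('c')(Add(0, Mul(-1, -5))))) = Mul(-39, Add(87, Add(-30, Mul(-10, Add(0, Mul(-1, -5)))))) = Mul(-39, Add(87, Add(-30, Mul(-10, Add(0, 5))))) = Mul(-39, Add(87, Add(-30, Mul(-10, 5)))) = Mul(-39, Add(87, Add(-30, -50))) = Mul(-39, Add(87, -80)) = Mul(-39, 7) = -273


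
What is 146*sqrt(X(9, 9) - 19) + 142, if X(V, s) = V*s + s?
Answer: 142 + 146*sqrt(71) ≈ 1372.2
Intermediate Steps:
X(V, s) = s + V*s
146*sqrt(X(9, 9) - 19) + 142 = 146*sqrt(9*(1 + 9) - 19) + 142 = 146*sqrt(9*10 - 19) + 142 = 146*sqrt(90 - 19) + 142 = 146*sqrt(71) + 142 = 142 + 146*sqrt(71)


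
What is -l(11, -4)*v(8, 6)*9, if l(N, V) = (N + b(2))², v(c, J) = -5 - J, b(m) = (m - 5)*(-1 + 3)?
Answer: 2475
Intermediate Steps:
b(m) = -10 + 2*m (b(m) = (-5 + m)*2 = -10 + 2*m)
l(N, V) = (-6 + N)² (l(N, V) = (N + (-10 + 2*2))² = (N + (-10 + 4))² = (N - 6)² = (-6 + N)²)
-l(11, -4)*v(8, 6)*9 = -(-6 + 11)²*(-5 - 1*6)*9 = -5²*(-5 - 6)*9 = -25*(-11)*9 = -(-275)*9 = -1*(-2475) = 2475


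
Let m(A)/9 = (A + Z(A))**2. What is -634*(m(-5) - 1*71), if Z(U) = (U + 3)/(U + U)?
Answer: -2161306/25 ≈ -86452.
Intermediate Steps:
Z(U) = (3 + U)/(2*U) (Z(U) = (3 + U)/((2*U)) = (3 + U)*(1/(2*U)) = (3 + U)/(2*U))
m(A) = 9*(A + (3 + A)/(2*A))**2
-634*(m(-5) - 1*71) = -634*((9/4)*(3 - 5 + 2*(-5)**2)**2/(-5)**2 - 1*71) = -634*((9/4)*(1/25)*(3 - 5 + 2*25)**2 - 71) = -634*((9/4)*(1/25)*(3 - 5 + 50)**2 - 71) = -634*((9/4)*(1/25)*48**2 - 71) = -634*((9/4)*(1/25)*2304 - 71) = -634*(5184/25 - 71) = -634*3409/25 = -2161306/25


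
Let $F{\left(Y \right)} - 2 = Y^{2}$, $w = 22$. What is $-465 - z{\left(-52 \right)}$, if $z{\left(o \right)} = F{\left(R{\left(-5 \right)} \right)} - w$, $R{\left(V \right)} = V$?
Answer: $-470$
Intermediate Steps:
$F{\left(Y \right)} = 2 + Y^{2}$
$z{\left(o \right)} = 5$ ($z{\left(o \right)} = \left(2 + \left(-5\right)^{2}\right) - 22 = \left(2 + 25\right) - 22 = 27 - 22 = 5$)
$-465 - z{\left(-52 \right)} = -465 - 5 = -470$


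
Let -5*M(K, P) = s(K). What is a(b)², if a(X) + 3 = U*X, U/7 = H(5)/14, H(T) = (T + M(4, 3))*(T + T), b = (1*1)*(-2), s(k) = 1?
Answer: 2601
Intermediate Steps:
M(K, P) = -⅕ (M(K, P) = -⅕*1 = -⅕)
b = -2 (b = 1*(-2) = -2)
H(T) = 2*T*(-⅕ + T) (H(T) = (T - ⅕)*(T + T) = (-⅕ + T)*(2*T) = 2*T*(-⅕ + T))
U = 24 (U = 7*(((⅖)*5*(-1 + 5*5))/14) = 7*(((⅖)*5*(-1 + 25))*(1/14)) = 7*(((⅖)*5*24)*(1/14)) = 7*(48*(1/14)) = 7*(24/7) = 24)
a(X) = -3 + 24*X
a(b)² = (-3 + 24*(-2))² = (-3 - 48)² = (-51)² = 2601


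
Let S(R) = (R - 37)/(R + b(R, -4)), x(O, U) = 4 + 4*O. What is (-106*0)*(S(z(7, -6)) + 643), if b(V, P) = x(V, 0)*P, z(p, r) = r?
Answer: 0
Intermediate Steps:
b(V, P) = P*(4 + 4*V) (b(V, P) = (4 + 4*V)*P = P*(4 + 4*V))
S(R) = (-37 + R)/(-16 - 15*R) (S(R) = (R - 37)/(R + 4*(-4)*(1 + R)) = (-37 + R)/(R + (-16 - 16*R)) = (-37 + R)/(-16 - 15*R))
(-106*0)*(S(z(7, -6)) + 643) = (-106*0)*((37 - 1*(-6))/(16 + 15*(-6)) + 643) = 0*((37 + 6)/(16 - 90) + 643) = 0*(43/(-74) + 643) = 0*(-1/74*43 + 643) = 0*(-43/74 + 643) = 0*(47539/74) = 0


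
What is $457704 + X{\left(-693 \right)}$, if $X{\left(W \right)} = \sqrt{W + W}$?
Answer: $457704 + 3 i \sqrt{154} \approx 4.577 \cdot 10^{5} + 37.229 i$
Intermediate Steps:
$X{\left(W \right)} = \sqrt{2} \sqrt{W}$ ($X{\left(W \right)} = \sqrt{2 W} = \sqrt{2} \sqrt{W}$)
$457704 + X{\left(-693 \right)} = 457704 + \sqrt{2} \sqrt{-693} = 457704 + \sqrt{2} \cdot 3 i \sqrt{77} = 457704 + 3 i \sqrt{154}$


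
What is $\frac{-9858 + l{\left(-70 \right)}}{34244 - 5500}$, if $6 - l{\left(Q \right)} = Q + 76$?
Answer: $- \frac{4929}{14372} \approx -0.34296$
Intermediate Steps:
$l{\left(Q \right)} = -70 - Q$ ($l{\left(Q \right)} = 6 - \left(Q + 76\right) = 6 - \left(76 + Q\right) = -70 - Q$)
$\frac{-9858 + l{\left(-70 \right)}}{34244 - 5500} = \frac{-9858 - 0}{34244 - 5500} = \frac{-9858 + \left(-70 + 70\right)}{28744} = \left(-9858 + 0\right) \frac{1}{28744} = \left(-9858\right) \frac{1}{28744} = - \frac{4929}{14372}$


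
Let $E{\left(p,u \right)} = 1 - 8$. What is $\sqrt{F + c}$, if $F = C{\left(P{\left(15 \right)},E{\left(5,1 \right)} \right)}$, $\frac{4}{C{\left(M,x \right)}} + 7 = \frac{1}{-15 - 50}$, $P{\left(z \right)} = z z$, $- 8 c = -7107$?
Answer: $\frac{\sqrt{46151646}}{228} \approx 29.796$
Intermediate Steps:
$c = \frac{7107}{8}$ ($c = \left(- \frac{1}{8}\right) \left(-7107\right) = \frac{7107}{8} \approx 888.38$)
$P{\left(z \right)} = z^{2}$
$E{\left(p,u \right)} = -7$ ($E{\left(p,u \right)} = 1 - 8 = -7$)
$C{\left(M,x \right)} = - \frac{65}{114}$ ($C{\left(M,x \right)} = \frac{4}{-7 + \frac{1}{-15 - 50}} = \frac{4}{-7 + \frac{1}{-65}} = \frac{4}{-7 - \frac{1}{65}} = \frac{4}{- \frac{456}{65}} = 4 \left(- \frac{65}{456}\right) = - \frac{65}{114}$)
$F = - \frac{65}{114} \approx -0.57018$
$\sqrt{F + c} = \sqrt{- \frac{65}{114} + \frac{7107}{8}} = \sqrt{\frac{404839}{456}} = \frac{\sqrt{46151646}}{228}$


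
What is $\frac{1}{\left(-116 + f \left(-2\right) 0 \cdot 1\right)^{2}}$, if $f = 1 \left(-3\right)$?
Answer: $\frac{1}{13456} \approx 7.4316 \cdot 10^{-5}$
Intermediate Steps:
$f = -3$
$\frac{1}{\left(-116 + f \left(-2\right) 0 \cdot 1\right)^{2}} = \frac{1}{\left(-116 - 3 \left(-2\right) 0 \cdot 1\right)^{2}} = \frac{1}{\left(-116 - 3 \cdot 0 \cdot 1\right)^{2}} = \frac{1}{\left(-116 - 0\right)^{2}} = \frac{1}{\left(-116 + 0\right)^{2}} = \frac{1}{\left(-116\right)^{2}} = \frac{1}{13456}$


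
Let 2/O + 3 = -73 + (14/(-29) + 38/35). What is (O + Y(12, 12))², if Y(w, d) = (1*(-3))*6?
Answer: 475778514289/1464133696 ≈ 324.96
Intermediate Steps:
Y(w, d) = -18 (Y(w, d) = -3*6 = -18)
O = -1015/38264 (O = 2/(-3 + (-73 + (14/(-29) + 38/35))) = 2/(-3 + (-73 + (14*(-1/29) + 38*(1/35)))) = 2/(-3 + (-73 + (-14/29 + 38/35))) = 2/(-3 + (-73 + 612/1015)) = 2/(-3 - 73483/1015) = 2/(-76528/1015) = 2*(-1015/76528) = -1015/38264 ≈ -0.026526)
(O + Y(12, 12))² = (-1015/38264 - 18)² = (-689767/38264)² = 475778514289/1464133696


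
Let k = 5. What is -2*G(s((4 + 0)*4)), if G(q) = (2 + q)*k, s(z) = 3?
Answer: -50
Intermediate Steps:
G(q) = 10 + 5*q (G(q) = (2 + q)*5 = 10 + 5*q)
-2*G(s((4 + 0)*4)) = -2*(10 + 5*3) = -2*(10 + 15) = -2*25 = -50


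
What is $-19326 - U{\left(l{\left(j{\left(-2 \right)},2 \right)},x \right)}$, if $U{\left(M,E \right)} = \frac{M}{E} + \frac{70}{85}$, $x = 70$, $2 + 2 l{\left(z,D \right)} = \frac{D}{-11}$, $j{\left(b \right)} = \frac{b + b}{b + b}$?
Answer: $- \frac{126493958}{6545} \approx -19327.0$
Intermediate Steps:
$j{\left(b \right)} = 1$ ($j{\left(b \right)} = \frac{2 b}{2 b} = 2 b \frac{1}{2 b} = 1$)
$l{\left(z,D \right)} = -1 - \frac{D}{22}$ ($l{\left(z,D \right)} = -1 + \frac{D \frac{1}{-11}}{2} = -1 + \frac{D \left(- \frac{1}{11}\right)}{2} = -1 + \frac{\left(- \frac{1}{11}\right) D}{2} = -1 - \frac{D}{22}$)
$U{\left(M,E \right)} = \frac{14}{17} + \frac{M}{E}$ ($U{\left(M,E \right)} = \frac{M}{E} + 70 \cdot \frac{1}{85} = \frac{M}{E} + \frac{14}{17} = \frac{14}{17} + \frac{M}{E}$)
$-19326 - U{\left(l{\left(j{\left(-2 \right)},2 \right)},x \right)} = -19326 - \left(\frac{14}{17} + \frac{-1 - \frac{1}{11}}{70}\right) = -19326 - \left(\frac{14}{17} + \left(-1 - \frac{1}{11}\right) \frac{1}{70}\right) = -19326 - \left(\frac{14}{17} - \frac{6}{385}\right) = -19326 - \frac{5288}{6545} = - \frac{126493958}{6545}$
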